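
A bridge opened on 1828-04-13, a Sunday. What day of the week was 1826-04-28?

Friday

Count forward from the earlier date (April 28, 1826) to the later (April 13, 1828):
April 1826: 30 − 28 = 2 days remain.
Then 23 full months totalling 701 days.
April 1–13, 1828: 13 days.
Total: 2 + 701 + 13 = 716 days.
716 mod 7 = 2, so 2 days before Sunday is Friday.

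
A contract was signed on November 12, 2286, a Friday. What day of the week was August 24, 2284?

Sunday

Count forward from the earlier date (August 24, 2284) to the later (November 12, 2286):
Day-of-year of August 24, 2284: 237.
Day-of-year of November 12, 2286: 316.
2284 has 366 days, so 366 − 237 = 129 days remain in 2284.
Full years: 2285: 365. Sum = 365.
Total: 129 + 365 + 316 = 810 days.
810 mod 7 = 5, so 5 days before Friday is Sunday.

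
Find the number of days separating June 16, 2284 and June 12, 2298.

5109

From June 16, 2284 to June 16, 2297: 13 years, of which 3 contain a Feb 29 — 10×365 + 3×366 = 4748 days.
June 2297: 30 − 16 = 14 days remain.
Then 11 full months totalling 335 days.
June 1–12, 2298: 12 days.
Residual: 361 days.
Total: 5109 days.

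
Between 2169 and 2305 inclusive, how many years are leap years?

32

Years divisible by 4: 2172, 2176, …, 2304 — 34 in all.
Of these, 2200, 2300 are divisible by 100 but not 400, so not leap.
Leap years: 34 − 2 = 32.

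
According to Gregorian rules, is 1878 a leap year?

No

1878 is not a leap year.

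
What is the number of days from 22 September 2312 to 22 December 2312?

September 2312: 30 − 22 = 8 days remain.
Then October (31), November (30): 31 + 30 = 61 days.
December 1–22, 2312: 22 days.
Total: 8 + 61 + 22 = 91 days.

91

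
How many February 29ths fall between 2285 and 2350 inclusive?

Years divisible by 4: 2288, 2292, …, 2348 — 16 in all.
Of these, 2300 is divisible by 100 but not 400, so not leap.
Leap years: 16 − 1 = 15.

15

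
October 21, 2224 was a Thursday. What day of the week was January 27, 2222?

Count forward from the earlier date (January 27, 2222) to the later (October 21, 2224):
Day-of-year of January 27, 2222: 27.
Day-of-year of October 21, 2224: 295.
2222 has 365 days, so 365 − 27 = 338 days remain in 2222.
Full years: 2223: 365. Sum = 365.
Total: 338 + 365 + 295 = 998 days.
998 mod 7 = 4, so 4 days before Thursday is Sunday.

Sunday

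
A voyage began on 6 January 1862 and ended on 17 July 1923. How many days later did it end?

22471

From January 6, 1862 to January 6, 1923: 61 years, of which 14 contain a Feb 29 — 47×365 + 14×366 = 22279 days.
(1900 is not a leap year (divisible by 100 but not 400).)
January 1923: 31 − 6 = 25 days remain.
Then February 1923 (28), March (31), April (30), May (31), June (30): 28 + 31 + 30 + 31 + 30 = 150 days.
July 1–17, 1923: 17 days.
Residual: 192 days.
Total: 22471 days.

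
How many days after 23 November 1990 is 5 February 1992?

439

Day-of-year of November 23, 1990: 327.
Day-of-year of February 5, 1992: 36.
1990 has 365 days, so 365 − 327 = 38 days remain in 1990.
Full years: 1991: 365. Sum = 365.
Total: 38 + 365 + 36 = 439 days.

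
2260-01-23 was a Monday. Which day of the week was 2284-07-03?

Day-of-year of January 23, 2260: 23.
Day-of-year of July 3, 2284: 185.
2260 has 366 days, so 366 − 23 = 343 days remain in 2260.
Full years 2261–2283: 18 common + 5 leap = 18×365 + 5×366 = 8400 days.
Total: 343 + 8400 + 185 = 8928 days.
8928 mod 7 = 3, so 3 days after Monday is Thursday.

Thursday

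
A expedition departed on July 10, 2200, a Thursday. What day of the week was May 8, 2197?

Count forward from the earlier date (May 8, 2197) to the later (July 10, 2200):
Day-of-year of May 8, 2197: 128.
Day-of-year of July 10, 2200: 191.
2197 has 365 days, so 365 − 128 = 237 days remain in 2197.
Full years: 2198: 365; 2199: 365. Sum = 730.
Total: 237 + 730 + 191 = 1158 days.
1158 mod 7 = 3, so 3 days before Thursday is Monday.

Monday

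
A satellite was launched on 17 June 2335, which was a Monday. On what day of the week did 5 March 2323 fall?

Monday

Count forward from the earlier date (March 5, 2323) to the later (June 17, 2335):
From March 5, 2323 to March 5, 2335: 12 years, of which 3 contain a Feb 29 — 9×365 + 3×366 = 4383 days.
March 2335: 31 − 5 = 26 days remain.
Then April (30), May (31): 30 + 31 = 61 days.
June 1–17, 2335: 17 days.
Residual: 104 days.
Total: 4487 days.
4487 is a multiple of 7, so 5 March 2323 falls on the same weekday: Monday.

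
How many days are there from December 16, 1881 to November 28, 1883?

December 1881: 31 − 16 = 15 days remain.
Then 22 full months totalling 669 days.
November 1–28, 1883: 28 days.
Total: 15 + 669 + 28 = 712 days.

712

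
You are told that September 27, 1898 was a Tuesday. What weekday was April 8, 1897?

Count forward from the earlier date (April 8, 1897) to the later (September 27, 1898):
April 8, 1897 → April 8, 1898: 365 days.
April 1898: 30 − 8 = 22 days remain.
Then May (31), June (30), July (31), August (31): 31 + 30 + 31 + 31 = 123 days.
September 1–27, 1898: 27 days.
Residual: 172 days.
Total: 537 days.
537 mod 7 = 5, so 5 days before Tuesday is Thursday.

Thursday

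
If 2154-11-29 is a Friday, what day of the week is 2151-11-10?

Count forward from the earlier date (November 10, 2151) to the later (November 29, 2154):
November 10, 2151 → November 10, 2152: 366 days (2152 is a leap year).
November 10, 2152 → November 10, 2153: 365 days.
November 10, 2153 → November 10, 2154: 365 days.
Within November 2154: 29 − 10 = 19 days.
Total: 1115 days.
1115 mod 7 = 2, so 2 days before Friday is Wednesday.

Wednesday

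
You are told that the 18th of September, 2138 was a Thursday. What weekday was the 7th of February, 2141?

September 18, 2138 → September 18, 2139: 365 days.
September 18, 2139 → September 18, 2140: 366 days (2140 is a leap year).
September 2140: 30 − 18 = 12 days remain.
Then October (31), November (30), December (31), January (31): 31 + 30 + 31 + 31 = 123 days.
February 1–7, 2141: 7 days (2141 is not a leap year).
Residual: 142 days.
Total: 873 days.
873 mod 7 = 5, so 5 days after Thursday is Tuesday.

Tuesday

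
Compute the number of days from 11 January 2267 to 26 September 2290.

8659

Day-of-year of January 11, 2267: 11.
Day-of-year of September 26, 2290: 269.
2267 has 365 days, so 365 − 11 = 354 days remain in 2267.
Full years 2268–2289: 16 common + 6 leap = 16×365 + 6×366 = 8036 days.
Total: 354 + 8036 + 269 = 8659 days.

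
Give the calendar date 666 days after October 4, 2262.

July 31, 2264

Count 666 days after October 4, 2262:
October 4, 2262 → October 4, 2263: 365 days.
October 2263: 31 − 4 = 27 days remain.
Then November (30), December (31), January (31), February 2264 (29), March (31), April (30), May (31), June (30): 30 + 31 + 31 + 29 + 31 + 30 + 31 + 30 = 243 days.
July 1–31, 2264: 31 days.
Residual: 301 days.
Total: 666 days.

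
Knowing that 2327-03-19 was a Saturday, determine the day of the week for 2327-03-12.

Saturday

Count forward from the earlier date (March 12, 2327) to the later (March 19, 2327):
Within March 2327: 19 − 12 = 7 days.
7 is a multiple of 7, so 2327-03-12 falls on the same weekday: Saturday.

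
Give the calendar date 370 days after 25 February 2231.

1 March 2232

Count 370 days after February 25, 2231:
Day-of-year of February 25, 2231: 56.
Day-of-year of March 1, 2232: 61.
2231 has 365 days, so 365 − 56 = 309 days remain in 2231.
Total: 309 + 61 = 370 days.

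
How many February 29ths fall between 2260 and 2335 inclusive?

18

Years divisible by 4: 2260, 2264, …, 2332 — 19 in all.
Of these, 2300 is divisible by 100 but not 400, so not leap.
Leap years: 19 − 1 = 18.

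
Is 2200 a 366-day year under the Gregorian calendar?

No

2200 is not a leap year (divisible by 100 but not 400).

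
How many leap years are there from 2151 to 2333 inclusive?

Years divisible by 4: 2152, 2156, …, 2332 — 46 in all.
Of these, 2200, 2300 are divisible by 100 but not 400, so not leap.
Leap years: 46 − 2 = 44.

44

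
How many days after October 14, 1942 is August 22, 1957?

From October 14, 1942 to October 14, 1956: 14 years, of which 4 contain a Feb 29 — 10×365 + 4×366 = 5114 days.
October 1956: 31 − 14 = 17 days remain.
Then 9 full months totalling 273 days.
August 1–22, 1957: 22 days.
Residual: 312 days.
Total: 5426 days.

5426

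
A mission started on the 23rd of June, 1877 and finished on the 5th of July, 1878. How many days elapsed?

Day-of-year of June 23, 1877: 174.
Day-of-year of July 5, 1878: 186.
1877 has 365 days, so 365 − 174 = 191 days remain in 1877.
Total: 191 + 186 = 377 days.

377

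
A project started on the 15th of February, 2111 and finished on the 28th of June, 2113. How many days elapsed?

864

Day-of-year of February 15, 2111: 46.
Day-of-year of June 28, 2113: 179.
2111 has 365 days, so 365 − 46 = 319 days remain in 2111.
Full years: 2112: 366. Sum = 366.
Total: 319 + 366 + 179 = 864 days.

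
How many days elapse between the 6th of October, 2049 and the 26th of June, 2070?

7568

Day-of-year of October 6, 2049: 279.
Day-of-year of June 26, 2070: 177.
2049 has 365 days, so 365 − 279 = 86 days remain in 2049.
Full years 2050–2069: 15 common + 5 leap = 15×365 + 5×366 = 7305 days.
Total: 86 + 7305 + 177 = 7568 days.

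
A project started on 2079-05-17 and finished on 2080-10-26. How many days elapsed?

Day-of-year of May 17, 2079: 137.
Day-of-year of October 26, 2080: 300.
2079 has 365 days, so 365 − 137 = 228 days remain in 2079.
Total: 228 + 300 = 528 days.

528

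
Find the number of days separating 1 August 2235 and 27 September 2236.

423

August 2235: 31 − 1 = 30 days remain.
Then 12 full months totalling 366 days.
September 1–27, 2236: 27 days.
Total: 30 + 366 + 27 = 423 days.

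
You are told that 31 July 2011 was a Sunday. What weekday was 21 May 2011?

Count forward from the earlier date (May 21, 2011) to the later (July 31, 2011):
May 2011: 31 − 21 = 10 days remain.
Then June (30): 30 days.
July 1–31, 2011: 31 days.
Total: 10 + 30 + 31 = 71 days.
71 mod 7 = 1, so 1 day before Sunday is Saturday.

Saturday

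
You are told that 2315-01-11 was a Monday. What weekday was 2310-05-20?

Count forward from the earlier date (May 20, 2310) to the later (January 11, 2315):
Day-of-year of May 20, 2310: 140.
Day-of-year of January 11, 2315: 11.
2310 has 365 days, so 365 − 140 = 225 days remain in 2310.
Full years: 2311: 365; 2312: 366; 2313: 365; 2314: 365. Sum = 1461.
Total: 225 + 1461 + 11 = 1697 days.
1697 mod 7 = 3, so 3 days before Monday is Friday.

Friday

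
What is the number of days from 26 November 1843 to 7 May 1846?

November 26, 1843 → November 26, 1844: 366 days (1844 is a leap year).
November 26, 1844 → November 26, 1845: 365 days.
November 1845: 30 − 26 = 4 days remain.
Then December (31), January (31), February 1846 (28), March (31), April (30): 31 + 31 + 28 + 31 + 30 = 151 days.
May 1–7, 1846: 7 days.
Residual: 162 days.
Total: 893 days.

893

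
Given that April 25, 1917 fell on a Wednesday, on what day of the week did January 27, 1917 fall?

Saturday

Count forward from the earlier date (January 27, 1917) to the later (April 25, 1917):
January 1917: 31 − 27 = 4 days remain.
Then February 1917 (28), March (31): 28 + 31 = 59 days.
April 1–25, 1917: 25 days.
Total: 4 + 59 + 25 = 88 days.
88 mod 7 = 4, so 4 days before Wednesday is Saturday.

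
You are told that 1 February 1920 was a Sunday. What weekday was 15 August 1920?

Sunday

February 1920: 29 − 1 = 28 days remain (1920 is a leap year, so February has 29 days).
Then March (31), April (30), May (31), June (30), July (31): 31 + 30 + 31 + 30 + 31 = 153 days.
August 1–15, 1920: 15 days.
Total: 28 + 153 + 15 = 196 days.
196 is a multiple of 7, so 15 August 1920 falls on the same weekday: Sunday.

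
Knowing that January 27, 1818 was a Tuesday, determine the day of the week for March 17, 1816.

Sunday

Count forward from the earlier date (March 17, 1816) to the later (January 27, 1818):
Day-of-year of March 17, 1816: 77.
Day-of-year of January 27, 1818: 27.
1816 has 366 days, so 366 − 77 = 289 days remain in 1816.
Full years: 1817: 365. Sum = 365.
Total: 289 + 365 + 27 = 681 days.
681 mod 7 = 2, so 2 days before Tuesday is Sunday.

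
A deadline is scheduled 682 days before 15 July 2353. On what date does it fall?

2 September 2351

Count 682 days before July 15, 2353:
Day-of-year of September 2, 2351: 245.
Day-of-year of July 15, 2353: 196.
2351 has 365 days, so 365 − 245 = 120 days remain in 2351.
Full years: 2352: 366. Sum = 366.
Total: 120 + 366 + 196 = 682 days.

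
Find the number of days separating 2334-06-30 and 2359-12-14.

From June 30, 2334 to June 30, 2359: 25 years, of which 6 contain a Feb 29 — 19×365 + 6×366 = 9131 days.
June 2359: 30 − 30 = 0 days remain.
Then July (31), August (31), September (30), October (31), November (30): 31 + 31 + 30 + 31 + 30 = 153 days.
December 1–14, 2359: 14 days.
Residual: 167 days.
Total: 9298 days.

9298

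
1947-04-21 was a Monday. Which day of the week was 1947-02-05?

Count forward from the earlier date (February 5, 1947) to the later (April 21, 1947):
February 1947: 28 − 5 = 23 days remain (1947 is not a leap year, so February has 28 days).
Then March (31): 31 days.
April 1–21, 1947: 21 days.
Total: 23 + 31 + 21 = 75 days.
75 mod 7 = 5, so 5 days before Monday is Wednesday.

Wednesday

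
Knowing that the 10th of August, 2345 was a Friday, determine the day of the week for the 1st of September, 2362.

Saturday

From August 10, 2345 to August 10, 2362: 17 years, of which 4 contain a Feb 29 — 13×365 + 4×366 = 6209 days.
August 2362: 31 − 10 = 21 days remain.
September 1, 2362: 1 day.
Residual: 22 days.
Total: 6231 days.
6231 mod 7 = 1, so 1 day after Friday is Saturday.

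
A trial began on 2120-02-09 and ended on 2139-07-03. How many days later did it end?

Day-of-year of February 9, 2120: 40.
Day-of-year of July 3, 2139: 184.
2120 has 366 days, so 366 − 40 = 326 days remain in 2120.
Full years 2121–2138: 14 common + 4 leap = 14×365 + 4×366 = 6574 days.
Total: 326 + 6574 + 184 = 7084 days.

7084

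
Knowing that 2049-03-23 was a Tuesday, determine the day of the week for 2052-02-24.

Day-of-year of March 23, 2049: 82.
Day-of-year of February 24, 2052: 55.
2049 has 365 days, so 365 − 82 = 283 days remain in 2049.
Full years: 2050: 365; 2051: 365. Sum = 730.
Total: 283 + 730 + 55 = 1068 days.
1068 mod 7 = 4, so 4 days after Tuesday is Saturday.

Saturday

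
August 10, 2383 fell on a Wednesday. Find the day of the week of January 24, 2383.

Monday

Count forward from the earlier date (January 24, 2383) to the later (August 10, 2383):
January 2383: 31 − 24 = 7 days remain.
Then February 2383 (28), March (31), April (30), May (31), June (30), July (31): 28 + 31 + 30 + 31 + 30 + 31 = 181 days.
August 1–10, 2383: 10 days.
Total: 7 + 181 + 10 = 198 days.
198 mod 7 = 2, so 2 days before Wednesday is Monday.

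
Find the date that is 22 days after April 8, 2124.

April 30, 2124

Count 22 days after April 8, 2124:
Within April 2124: 30 − 8 = 22 days.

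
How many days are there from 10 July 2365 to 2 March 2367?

Day-of-year of July 10, 2365: 191.
Day-of-year of March 2, 2367: 61.
2365 has 365 days, so 365 − 191 = 174 days remain in 2365.
Full years: 2366: 365. Sum = 365.
Total: 174 + 365 + 61 = 600 days.

600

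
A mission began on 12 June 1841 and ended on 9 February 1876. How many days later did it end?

Day-of-year of June 12, 1841: 163.
Day-of-year of February 9, 1876: 40.
1841 has 365 days, so 365 − 163 = 202 days remain in 1841.
Full years 1842–1875: 26 common + 8 leap = 26×365 + 8×366 = 12418 days.
Total: 202 + 12418 + 40 = 12660 days.

12660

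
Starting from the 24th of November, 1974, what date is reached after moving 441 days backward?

the 9th of September, 1973

Count 441 days before November 24, 1974:
Day-of-year of September 9, 1973: 252.
Day-of-year of November 24, 1974: 328.
1973 has 365 days, so 365 − 252 = 113 days remain in 1973.
Total: 113 + 328 = 441 days.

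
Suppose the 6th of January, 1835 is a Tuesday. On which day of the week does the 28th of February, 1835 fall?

Saturday

January 1835: 31 − 6 = 25 days remain.
February 1–28, 1835: 28 days (1835 is not a leap year).
Total: 25 + 28 = 53 days.
53 mod 7 = 4, so 4 days after Tuesday is Saturday.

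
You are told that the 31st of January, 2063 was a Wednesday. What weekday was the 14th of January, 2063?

Count forward from the earlier date (January 14, 2063) to the later (January 31, 2063):
Within January 2063: 31 − 14 = 17 days.
17 mod 7 = 3, so 3 days before Wednesday is Sunday.

Sunday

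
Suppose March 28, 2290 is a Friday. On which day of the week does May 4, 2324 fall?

Sunday

From March 28, 2290 to March 28, 2324: 34 years, of which 8 contain a Feb 29 — 26×365 + 8×366 = 12418 days.
(2300 is not a leap year (divisible by 100 but not 400).)
March 2324: 31 − 28 = 3 days remain.
Then April (30): 30 days.
May 1–4, 2324: 4 days.
Residual: 37 days.
Total: 12455 days.
12455 mod 7 = 2, so 2 days after Friday is Sunday.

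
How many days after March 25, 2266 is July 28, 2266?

March 2266: 31 − 25 = 6 days remain.
Then April (30), May (31), June (30): 30 + 31 + 30 = 91 days.
July 1–28, 2266: 28 days.
Total: 6 + 91 + 28 = 125 days.

125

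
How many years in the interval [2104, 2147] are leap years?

Years divisible by 4 in [2104, 2147]: 2104, 2108, 2112, 2116, 2120, 2124, 2128, 2132, 2136, 2140, 2144.
No century exceptions apply. Count: 11.

11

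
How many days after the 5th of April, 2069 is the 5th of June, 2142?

26723

Day-of-year of April 5, 2069: 95.
Day-of-year of June 5, 2142: 156.
2069 has 365 days, so 365 − 95 = 270 days remain in 2069.
Full years 2070–2141: 55 common + 17 leap = 55×365 + 17×366 = 26297 days.
Total: 270 + 26297 + 156 = 26723 days.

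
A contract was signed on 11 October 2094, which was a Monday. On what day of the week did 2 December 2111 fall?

Wednesday

From October 11, 2094 to October 11, 2111: 17 years, of which 3 contain a Feb 29 — 14×365 + 3×366 = 6208 days.
(2100 is not a leap year (divisible by 100 but not 400).)
October 2111: 31 − 11 = 20 days remain.
Then November (30): 30 days.
December 1–2, 2111: 2 days.
Residual: 52 days.
Total: 6260 days.
6260 mod 7 = 2, so 2 days after Monday is Wednesday.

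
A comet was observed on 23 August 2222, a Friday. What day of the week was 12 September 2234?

Friday

Day-of-year of August 23, 2222: 235.
Day-of-year of September 12, 2234: 255.
2222 has 365 days, so 365 − 235 = 130 days remain in 2222.
Full years 2223–2233: 8 common + 3 leap = 8×365 + 3×366 = 4018 days.
Total: 130 + 4018 + 255 = 4403 days.
4403 is a multiple of 7, so 12 September 2234 falls on the same weekday: Friday.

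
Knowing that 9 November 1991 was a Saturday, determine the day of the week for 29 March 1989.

Count forward from the earlier date (March 29, 1989) to the later (November 9, 1991):
March 29, 1989 → March 29, 1990: 365 days.
March 29, 1990 → March 29, 1991: 365 days.
March 1991: 31 − 29 = 2 days remain.
Then April (30), May (31), June (30), July (31), August (31), September (30), October (31): 30 + 31 + 30 + 31 + 31 + 30 + 31 = 214 days.
November 1–9, 1991: 9 days.
Residual: 225 days.
Total: 955 days.
955 mod 7 = 3, so 3 days before Saturday is Wednesday.

Wednesday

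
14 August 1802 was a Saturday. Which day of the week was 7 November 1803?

August 1802: 31 − 14 = 17 days remain.
Then 14 full months totalling 426 days.
November 1–7, 1803: 7 days.
Total: 17 + 426 + 7 = 450 days.
450 mod 7 = 2, so 2 days after Saturday is Monday.

Monday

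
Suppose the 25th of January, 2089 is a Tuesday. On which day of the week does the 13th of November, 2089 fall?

January 2089: 31 − 25 = 6 days remain.
Then 9 full months totalling 273 days.
November 1–13, 2089: 13 days.
Total: 6 + 273 + 13 = 292 days.
292 mod 7 = 5, so 5 days after Tuesday is Sunday.

Sunday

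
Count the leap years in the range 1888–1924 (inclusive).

Years divisible by 4 in [1888, 1924]: 1888, 1892, 1896, 1900, 1904, 1908, 1912, 1916, 1920, 1924.
Of these, 1900 is divisible by 100 but not 400, so not leap.
Leap years: 10 − 1 = 9.

9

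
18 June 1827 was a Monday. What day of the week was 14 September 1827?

Friday

June 1827: 30 − 18 = 12 days remain.
Then July (31), August (31): 31 + 31 = 62 days.
September 1–14, 1827: 14 days.
Total: 12 + 62 + 14 = 88 days.
88 mod 7 = 4, so 4 days after Monday is Friday.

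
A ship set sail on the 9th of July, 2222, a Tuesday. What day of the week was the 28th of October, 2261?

Day-of-year of July 9, 2222: 190.
Day-of-year of October 28, 2261: 301.
2222 has 365 days, so 365 − 190 = 175 days remain in 2222.
Full years 2223–2260: 28 common + 10 leap = 28×365 + 10×366 = 13880 days.
Total: 175 + 13880 + 301 = 14356 days.
14356 mod 7 = 6, so 6 days after Tuesday is Monday.

Monday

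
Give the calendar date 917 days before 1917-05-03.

1914-10-29

Count 917 days before May 3, 1917:
October 29, 1914 → October 29, 1915: 365 days.
October 29, 1915 → October 29, 1916: 366 days (1916 is a leap year).
October 1916: 31 − 29 = 2 days remain.
Then November (30), December (31), January (31), February 1917 (28), March (31), April (30): 30 + 31 + 31 + 28 + 31 + 30 = 181 days.
May 1–3, 1917: 3 days.
Residual: 186 days.
Total: 917 days.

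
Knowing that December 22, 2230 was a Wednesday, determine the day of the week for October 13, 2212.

Tuesday

Count forward from the earlier date (October 13, 2212) to the later (December 22, 2230):
Day-of-year of October 13, 2212: 287.
Day-of-year of December 22, 2230: 356.
2212 has 366 days, so 366 − 287 = 79 days remain in 2212.
Full years 2213–2229: 13 common + 4 leap = 13×365 + 4×366 = 6209 days.
Total: 79 + 6209 + 356 = 6644 days.
6644 mod 7 = 1, so 1 day before Wednesday is Tuesday.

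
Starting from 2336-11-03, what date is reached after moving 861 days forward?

2339-03-14

Count 861 days after November 3, 2336:
Day-of-year of November 3, 2336: 308.
Day-of-year of March 14, 2339: 73.
2336 has 366 days, so 366 − 308 = 58 days remain in 2336.
Full years: 2337: 365; 2338: 365. Sum = 730.
Total: 58 + 730 + 73 = 861 days.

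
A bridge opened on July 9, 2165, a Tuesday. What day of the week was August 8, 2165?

Thursday

July 2165: 31 − 9 = 22 days remain.
August 1–8, 2165: 8 days.
Total: 22 + 8 = 30 days.
30 mod 7 = 2, so 2 days after Tuesday is Thursday.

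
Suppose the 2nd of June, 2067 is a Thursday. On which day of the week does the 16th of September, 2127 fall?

Day-of-year of June 2, 2067: 153.
Day-of-year of September 16, 2127: 259.
2067 has 365 days, so 365 − 153 = 212 days remain in 2067.
Full years 2068–2126: 45 common + 14 leap = 45×365 + 14×366 = 21549 days.
Total: 212 + 21549 + 259 = 22020 days.
22020 mod 7 = 5, so 5 days after Thursday is Tuesday.

Tuesday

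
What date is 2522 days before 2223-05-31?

2216-07-04

Count 2522 days before May 31, 2223:
Day-of-year of July 4, 2216: 186.
Day-of-year of May 31, 2223: 151.
2216 has 366 days, so 366 − 186 = 180 days remain in 2216.
Full years: 2217: 365; 2218: 365; 2219: 365; 2220: 366; 2221: 365; 2222: 365. Sum = 2191.
Total: 180 + 2191 + 151 = 2522 days.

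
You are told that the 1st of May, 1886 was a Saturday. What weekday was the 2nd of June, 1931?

Tuesday

Day-of-year of May 1, 1886: 121.
Day-of-year of June 2, 1931: 153.
1886 has 365 days, so 365 − 121 = 244 days remain in 1886.
Full years 1887–1930: 34 common + 10 leap = 34×365 + 10×366 = 16070 days.
Total: 244 + 16070 + 153 = 16467 days.
16467 mod 7 = 3, so 3 days after Saturday is Tuesday.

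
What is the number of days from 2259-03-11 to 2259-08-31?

173

March 2259: 31 − 11 = 20 days remain.
Then April (30), May (31), June (30), July (31): 30 + 31 + 30 + 31 = 122 days.
August 1–31, 2259: 31 days.
Total: 20 + 122 + 31 = 173 days.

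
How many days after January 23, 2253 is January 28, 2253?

5

Within January 2253: 28 − 23 = 5 days.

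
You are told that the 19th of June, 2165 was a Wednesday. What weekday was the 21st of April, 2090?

Friday

Count forward from the earlier date (April 21, 2090) to the later (June 19, 2165):
From April 21, 2090 to April 21, 2165: 75 years, of which 18 contain a Feb 29 — 57×365 + 18×366 = 27393 days.
(2100 is not a leap year (divisible by 100 but not 400).)
April 2165: 30 − 21 = 9 days remain.
Then May (31): 31 days.
June 1–19, 2165: 19 days.
Residual: 59 days.
Total: 27452 days.
27452 mod 7 = 5, so 5 days before Wednesday is Friday.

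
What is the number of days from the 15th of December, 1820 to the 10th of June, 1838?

Day-of-year of December 15, 1820: 350.
Day-of-year of June 10, 1838: 161.
1820 has 366 days, so 366 − 350 = 16 days remain in 1820.
Full years 1821–1837: 13 common + 4 leap = 13×365 + 4×366 = 6209 days.
Total: 16 + 6209 + 161 = 6386 days.

6386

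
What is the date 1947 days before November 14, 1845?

July 16, 1840

Count 1947 days before November 14, 1845:
July 16, 1840 → July 16, 1841: 365 days.
July 16, 1841 → July 16, 1842: 365 days.
July 16, 1842 → July 16, 1843: 365 days.
July 16, 1843 → July 16, 1844: 366 days (1844 is a leap year).
July 16, 1844 → July 16, 1845: 365 days.
July 1845: 31 − 16 = 15 days remain.
Then August (31), September (30), October (31): 31 + 30 + 31 = 92 days.
November 1–14, 1845: 14 days.
Residual: 121 days.
Total: 1947 days.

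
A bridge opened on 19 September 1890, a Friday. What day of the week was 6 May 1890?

Count forward from the earlier date (May 6, 1890) to the later (September 19, 1890):
May 1890: 31 − 6 = 25 days remain.
Then June (30), July (31), August (31): 30 + 31 + 31 = 92 days.
September 1–19, 1890: 19 days.
Total: 25 + 92 + 19 = 136 days.
136 mod 7 = 3, so 3 days before Friday is Tuesday.

Tuesday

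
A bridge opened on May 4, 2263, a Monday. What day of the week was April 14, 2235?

Tuesday

Count forward from the earlier date (April 14, 2235) to the later (May 4, 2263):
From April 14, 2235 to April 14, 2263: 28 years, of which 7 contain a Feb 29 — 21×365 + 7×366 = 10227 days.
April 2263: 30 − 14 = 16 days remain.
May 1–4, 2263: 4 days.
Residual: 20 days.
Total: 10247 days.
10247 mod 7 = 6, so 6 days before Monday is Tuesday.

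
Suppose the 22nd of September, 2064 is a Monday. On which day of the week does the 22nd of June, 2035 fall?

Friday

Count forward from the earlier date (June 22, 2035) to the later (September 22, 2064):
Day-of-year of June 22, 2035: 173.
Day-of-year of September 22, 2064: 266.
2035 has 365 days, so 365 − 173 = 192 days remain in 2035.
Full years 2036–2063: 21 common + 7 leap = 21×365 + 7×366 = 10227 days.
Total: 192 + 10227 + 266 = 10685 days.
10685 mod 7 = 3, so 3 days before Monday is Friday.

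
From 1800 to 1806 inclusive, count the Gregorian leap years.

Years divisible by 4 in [1800, 1806]: 1800, 1804.
Of these, 1800 is divisible by 100 but not 400, so not leap.
Leap years: 2 − 1 = 1.

1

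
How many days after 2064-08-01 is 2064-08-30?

Within August 2064: 30 − 1 = 29 days.

29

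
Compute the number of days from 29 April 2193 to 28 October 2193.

April 2193: 30 − 29 = 1 day remains.
Then May (31), June (30), July (31), August (31), September (30): 31 + 30 + 31 + 31 + 30 = 153 days.
October 1–28, 2193: 28 days.
Total: 1 + 153 + 28 = 182 days.

182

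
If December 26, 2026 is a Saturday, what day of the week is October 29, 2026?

Count forward from the earlier date (October 29, 2026) to the later (December 26, 2026):
October 2026: 31 − 29 = 2 days remain.
Then November (30): 30 days.
December 1–26, 2026: 26 days.
Total: 2 + 30 + 26 = 58 days.
58 mod 7 = 2, so 2 days before Saturday is Thursday.

Thursday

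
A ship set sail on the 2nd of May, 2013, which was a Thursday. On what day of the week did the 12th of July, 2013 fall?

Friday

May 2013: 31 − 2 = 29 days remain.
Then June (30): 30 days.
July 1–12, 2013: 12 days.
Total: 29 + 30 + 12 = 71 days.
71 mod 7 = 1, so 1 day after Thursday is Friday.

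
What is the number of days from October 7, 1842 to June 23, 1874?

Day-of-year of October 7, 1842: 280.
Day-of-year of June 23, 1874: 174.
1842 has 365 days, so 365 − 280 = 85 days remain in 1842.
Full years 1843–1873: 23 common + 8 leap = 23×365 + 8×366 = 11323 days.
Total: 85 + 11323 + 174 = 11582 days.

11582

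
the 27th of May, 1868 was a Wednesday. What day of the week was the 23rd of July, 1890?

Day-of-year of May 27, 1868: 148.
Day-of-year of July 23, 1890: 204.
1868 has 366 days, so 366 − 148 = 218 days remain in 1868.
Full years 1869–1889: 16 common + 5 leap = 16×365 + 5×366 = 7670 days.
Total: 218 + 7670 + 204 = 8092 days.
8092 is a multiple of 7, so the 23rd of July, 1890 falls on the same weekday: Wednesday.

Wednesday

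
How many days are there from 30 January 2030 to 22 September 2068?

14115

From January 30, 2030 to January 30, 2068: 38 years, of which 9 contain a Feb 29 — 29×365 + 9×366 = 13879 days.
January 2068: 31 − 30 = 1 day remains.
Then February 2068 (29), March (31), April (30), May (31), June (30), July (31), August (31): 29 + 31 + 30 + 31 + 30 + 31 + 31 = 213 days.
September 1–22, 2068: 22 days.
Residual: 236 days.
Total: 14115 days.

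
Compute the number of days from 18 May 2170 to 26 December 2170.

222

May 2170: 31 − 18 = 13 days remain.
Then June (30), July (31), August (31), September (30), October (31), November (30): 30 + 31 + 31 + 30 + 31 + 30 = 183 days.
December 1–26, 2170: 26 days.
Total: 13 + 183 + 26 = 222 days.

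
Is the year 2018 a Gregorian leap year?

No

2018 is not a leap year.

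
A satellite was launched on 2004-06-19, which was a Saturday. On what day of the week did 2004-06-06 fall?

Count forward from the earlier date (June 6, 2004) to the later (June 19, 2004):
Within June 2004: 19 − 6 = 13 days.
13 mod 7 = 6, so 6 days before Saturday is Sunday.

Sunday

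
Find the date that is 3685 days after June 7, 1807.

July 9, 1817

Count 3685 days after June 7, 1807:
Day-of-year of June 7, 1807: 158.
Day-of-year of July 9, 1817: 190.
1807 has 365 days, so 365 − 158 = 207 days remain in 1807.
Full years 1808–1816: 6 common + 3 leap = 6×365 + 3×366 = 3288 days.
Total: 207 + 3288 + 190 = 3685 days.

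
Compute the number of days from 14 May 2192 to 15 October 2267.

27546

From May 14, 2192 to May 14, 2267: 75 years, of which 17 contain a Feb 29 — 58×365 + 17×366 = 27392 days.
(2200 is not a leap year (divisible by 100 but not 400).)
May 2267: 31 − 14 = 17 days remain.
Then June (30), July (31), August (31), September (30): 30 + 31 + 31 + 30 = 122 days.
October 1–15, 2267: 15 days.
Residual: 154 days.
Total: 27546 days.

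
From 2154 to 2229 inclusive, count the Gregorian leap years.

Years divisible by 4: 2156, 2160, …, 2228 — 19 in all.
Of these, 2200 is divisible by 100 but not 400, so not leap.
Leap years: 19 − 1 = 18.

18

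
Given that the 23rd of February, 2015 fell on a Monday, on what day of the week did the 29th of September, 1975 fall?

Count forward from the earlier date (September 29, 1975) to the later (February 23, 2015):
From September 29, 1975 to September 29, 2014: 39 years, of which 10 contain a Feb 29 — 29×365 + 10×366 = 14245 days.
(2000 is a leap year (divisible by 400).)
September 2014: 30 − 29 = 1 day remains.
Then October (31), November (30), December (31), January (31): 31 + 30 + 31 + 31 = 123 days.
February 1–23, 2015: 23 days (2015 is not a leap year).
Residual: 147 days.
Total: 14392 days.
14392 is a multiple of 7, so the 29th of September, 1975 falls on the same weekday: Monday.

Monday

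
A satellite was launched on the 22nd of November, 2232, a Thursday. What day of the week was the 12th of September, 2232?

Wednesday

Count forward from the earlier date (September 12, 2232) to the later (November 22, 2232):
September 2232: 30 − 12 = 18 days remain.
Then October (31): 31 days.
November 1–22, 2232: 22 days.
Total: 18 + 31 + 22 = 71 days.
71 mod 7 = 1, so 1 day before Thursday is Wednesday.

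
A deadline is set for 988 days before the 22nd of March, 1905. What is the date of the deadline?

the 8th of July, 1902

Count 988 days before March 22, 1905:
Day-of-year of July 8, 1902: 189.
Day-of-year of March 22, 1905: 81.
1902 has 365 days, so 365 − 189 = 176 days remain in 1902.
Full years: 1903: 365; 1904: 366. Sum = 731.
Total: 176 + 731 + 81 = 988 days.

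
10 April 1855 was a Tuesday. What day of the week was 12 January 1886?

From April 10, 1855 to April 10, 1885: 30 years, of which 8 contain a Feb 29 — 22×365 + 8×366 = 10958 days.
April 1885: 30 − 10 = 20 days remain.
Then May (31), June (30), July (31), August (31), September (30), October (31), November (30), December (31): 31 + 30 + 31 + 31 + 30 + 31 + 30 + 31 = 245 days.
January 1–12, 1886: 12 days.
Residual: 277 days.
Total: 11235 days.
11235 is a multiple of 7, so 12 January 1886 falls on the same weekday: Tuesday.

Tuesday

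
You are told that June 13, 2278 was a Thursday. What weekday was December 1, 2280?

Wednesday

June 13, 2278 → June 13, 2279: 365 days.
June 13, 2279 → June 13, 2280: 366 days (2280 is a leap year).
June 2280: 30 − 13 = 17 days remain.
Then July (31), August (31), September (30), October (31), November (30): 31 + 31 + 30 + 31 + 30 = 153 days.
December 1, 2280: 1 day.
Residual: 171 days.
Total: 902 days.
902 mod 7 = 6, so 6 days after Thursday is Wednesday.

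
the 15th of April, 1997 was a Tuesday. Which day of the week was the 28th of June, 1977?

Count forward from the earlier date (June 28, 1977) to the later (April 15, 1997):
From June 28, 1977 to June 28, 1996: 19 years, of which 5 contain a Feb 29 — 14×365 + 5×366 = 6940 days.
June 1996: 30 − 28 = 2 days remain.
Then 9 full months totalling 274 days.
April 1–15, 1997: 15 days.
Residual: 291 days.
Total: 7231 days.
7231 is a multiple of 7, so the 28th of June, 1977 falls on the same weekday: Tuesday.

Tuesday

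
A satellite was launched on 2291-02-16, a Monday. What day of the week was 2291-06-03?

February 2291: 28 − 16 = 12 days remain (2291 is not a leap year, so February has 28 days).
Then March (31), April (30), May (31): 31 + 30 + 31 = 92 days.
June 1–3, 2291: 3 days.
Total: 12 + 92 + 3 = 107 days.
107 mod 7 = 2, so 2 days after Monday is Wednesday.

Wednesday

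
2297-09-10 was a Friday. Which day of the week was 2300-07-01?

Day-of-year of September 10, 2297: 253.
Day-of-year of July 1, 2300: 182.
2297 has 365 days, so 365 − 253 = 112 days remain in 2297.
Full years: 2298: 365; 2299: 365. Sum = 730.
Total: 112 + 730 + 182 = 1024 days.
1024 mod 7 = 2, so 2 days after Friday is Sunday.

Sunday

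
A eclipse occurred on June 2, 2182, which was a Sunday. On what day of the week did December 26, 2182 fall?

June 2182: 30 − 2 = 28 days remain.
Then July (31), August (31), September (30), October (31), November (30): 31 + 31 + 30 + 31 + 30 = 153 days.
December 1–26, 2182: 26 days.
Total: 28 + 153 + 26 = 207 days.
207 mod 7 = 4, so 4 days after Sunday is Thursday.

Thursday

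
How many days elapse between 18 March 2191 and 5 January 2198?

March 18, 2191 → March 18, 2192: 366 days (2192 is a leap year).
March 18, 2192 → March 18, 2193: 365 days.
March 18, 2193 → March 18, 2194: 365 days.
March 18, 2194 → March 18, 2195: 365 days.
March 18, 2195 → March 18, 2196: 366 days (2196 is a leap year).
March 18, 2196 → March 18, 2197: 365 days.
March 2197: 31 − 18 = 13 days remain.
Then 9 full months totalling 275 days.
January 1–5, 2198: 5 days.
Residual: 293 days.
Total: 2485 days.

2485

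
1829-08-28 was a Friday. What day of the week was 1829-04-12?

Count forward from the earlier date (April 12, 1829) to the later (August 28, 1829):
April 1829: 30 − 12 = 18 days remain.
Then May (31), June (30), July (31): 31 + 30 + 31 = 92 days.
August 1–28, 1829: 28 days.
Total: 18 + 92 + 28 = 138 days.
138 mod 7 = 5, so 5 days before Friday is Sunday.

Sunday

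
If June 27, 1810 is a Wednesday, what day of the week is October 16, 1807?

Friday

Count forward from the earlier date (October 16, 1807) to the later (June 27, 1810):
October 16, 1807 → October 16, 1808: 366 days (1808 is a leap year).
October 16, 1808 → October 16, 1809: 365 days.
October 1809: 31 − 16 = 15 days remain.
Then November (30), December (31), January (31), February 1810 (28), March (31), April (30), May (31): 30 + 31 + 31 + 28 + 31 + 30 + 31 = 212 days.
June 1–27, 1810: 27 days.
Residual: 254 days.
Total: 985 days.
985 mod 7 = 5, so 5 days before Wednesday is Friday.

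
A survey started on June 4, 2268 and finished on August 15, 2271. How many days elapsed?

Day-of-year of June 4, 2268: 156.
Day-of-year of August 15, 2271: 227.
2268 has 366 days, so 366 − 156 = 210 days remain in 2268.
Full years: 2269: 365; 2270: 365. Sum = 730.
Total: 210 + 730 + 227 = 1167 days.

1167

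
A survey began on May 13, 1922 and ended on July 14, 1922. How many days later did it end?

May 1922: 31 − 13 = 18 days remain.
Then June (30): 30 days.
July 1–14, 1922: 14 days.
Total: 18 + 30 + 14 = 62 days.

62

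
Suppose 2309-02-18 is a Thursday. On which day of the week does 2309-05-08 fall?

February 2309: 28 − 18 = 10 days remain (2309 is not a leap year, so February has 28 days).
Then March (31), April (30): 31 + 30 = 61 days.
May 1–8, 2309: 8 days.
Total: 10 + 61 + 8 = 79 days.
79 mod 7 = 2, so 2 days after Thursday is Saturday.

Saturday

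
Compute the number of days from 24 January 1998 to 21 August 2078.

29429

From January 24, 1998 to January 24, 2078: 80 years, of which 20 contain a Feb 29 — 60×365 + 20×366 = 29220 days.
(2000 is a leap year (divisible by 400).)
January 2078: 31 − 24 = 7 days remain.
Then February 2078 (28), March (31), April (30), May (31), June (30), July (31): 28 + 31 + 30 + 31 + 30 + 31 = 181 days.
August 1–21, 2078: 21 days.
Residual: 209 days.
Total: 29429 days.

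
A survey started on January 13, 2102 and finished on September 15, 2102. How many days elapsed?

January 2102: 31 − 13 = 18 days remain.
Then February 2102 (28), March (31), April (30), May (31), June (30), July (31), August (31): 28 + 31 + 30 + 31 + 30 + 31 + 31 = 212 days.
September 1–15, 2102: 15 days.
Total: 18 + 212 + 15 = 245 days.

245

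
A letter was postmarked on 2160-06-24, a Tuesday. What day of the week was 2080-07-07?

Sunday

Count forward from the earlier date (July 7, 2080) to the later (June 24, 2160):
From July 7, 2080 to July 7, 2159: 79 years, of which 18 contain a Feb 29 — 61×365 + 18×366 = 28853 days.
(2100 is not a leap year (divisible by 100 but not 400).)
July 2159: 31 − 7 = 24 days remain.
Then 10 full months totalling 305 days.
June 1–24, 2160: 24 days.
Residual: 353 days.
Total: 29206 days.
29206 mod 7 = 2, so 2 days before Tuesday is Sunday.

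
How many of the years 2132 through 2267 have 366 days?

33

Years divisible by 4: 2132, 2136, …, 2264 — 34 in all.
Of these, 2200 is divisible by 100 but not 400, so not leap.
Leap years: 34 − 1 = 33.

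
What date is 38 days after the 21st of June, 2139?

the 29th of July, 2139

Count 38 days after June 21, 2139:
June 2139: 30 − 21 = 9 days remain.
July 1–29, 2139: 29 days.
Total: 9 + 29 = 38 days.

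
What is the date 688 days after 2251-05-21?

2253-04-08

Count 688 days after May 21, 2251:
Day-of-year of May 21, 2251: 141.
Day-of-year of April 8, 2253: 98.
2251 has 365 days, so 365 − 141 = 224 days remain in 2251.
Full years: 2252: 366. Sum = 366.
Total: 224 + 366 + 98 = 688 days.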